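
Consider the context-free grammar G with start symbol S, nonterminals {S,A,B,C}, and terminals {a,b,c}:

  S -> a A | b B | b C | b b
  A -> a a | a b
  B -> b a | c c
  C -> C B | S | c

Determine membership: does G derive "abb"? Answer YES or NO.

Convert to CNF:
  S -> T0 A | T1 B | T1 C | T1 T1
  A -> T0 T0 | T0 T1
  B -> T1 T0 | T2 T2
  C -> C B | T0 A | T1 B | T1 C | T1 T1 | c
  T0 -> a
  T1 -> b
  T2 -> c

Fill CYK table bottom-up:
  cell(0,0) a: {T0}  orig:{}
  cell(1,1) b: {T1}  orig:{}
  cell(2,2) b: {T1}  orig:{}
  cell(0,1) ab: {A}
  cell(1,2) bb: {C,S}
  cell(0,2) abb: ∅

S ∉ T[0,2] ⇒ NO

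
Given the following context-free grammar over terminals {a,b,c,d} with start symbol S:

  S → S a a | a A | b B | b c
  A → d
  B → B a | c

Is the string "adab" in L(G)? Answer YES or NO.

CNF form of G:
  S -> S X3 | T0 A | T1 B | T1 T2
  A -> d
  B -> B T0 | c
  T0 -> a
  T1 -> b
  T2 -> c
  X3 -> T0 T0

CYK fill:
  cell(0,0) a: {T0}  orig:{}
  cell(1,1) d: {A}
  cell(2,2) a: {T0}  orig:{}
  cell(3,3) b: {T1}  orig:{}
  cell(0,1) ad: {S}
  cell(1,2) da: ∅
  cell(2,3) ab: ∅
  cell(0,2) ada: ∅
  cell(1,3) dab: ∅
  cell(0,3) adab: ∅

S ∉ T[0,3] ⇒ NO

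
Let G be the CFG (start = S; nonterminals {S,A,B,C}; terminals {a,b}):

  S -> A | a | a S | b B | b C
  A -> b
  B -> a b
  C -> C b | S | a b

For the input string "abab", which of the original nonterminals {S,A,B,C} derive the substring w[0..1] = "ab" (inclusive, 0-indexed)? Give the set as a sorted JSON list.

Convert to CNF:
  S -> T0 S | T1 B | T1 C | a | b
  A -> b
  B -> T0 T1
  C -> C T1 | T0 S | T0 T1 | T1 B | T1 C | a | b
  T0 -> a
  T1 -> b

CYK fill (cells [i..j] with 0 ≤ i ≤ j ≤ 1 only):
  T[0,0] 'a' = {C,S,T0}  orig:{C,S}
  T[1,1] 'b' = {A,C,S,T1}  orig:{A,C,S}
  T[0,1] 'ab' = {B,C,S}

Original NTs in T[0,1] deriving "ab": ["B", "C", "S"]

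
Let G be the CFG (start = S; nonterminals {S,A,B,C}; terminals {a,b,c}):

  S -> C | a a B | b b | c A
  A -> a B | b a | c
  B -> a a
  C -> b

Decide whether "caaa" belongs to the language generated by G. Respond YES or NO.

CNF form of G:
  S -> T0 X3 | T1 T1 | T2 A | b
  A -> T0 B | T1 T0 | c
  B -> T0 T0
  C -> b
  T0 -> a
  T1 -> b
  T2 -> c
  X3 -> T0 B

CYK table (by increasing span):
  [0..0]={A,T2}  "c"  orig:{A}
  [1..1]={T0}  "a"  orig:{}
  [2..2]={T0}  "a"  orig:{}
  [3..3]={T0}  "a"  orig:{}
  [0..1]=∅  "ca"
  [1..2]={B}  "aa"
  [2..3]={B}  "aa"
  [0..2]=∅  "caa"
  [1..3]={A,X3}  "aaa"  orig:{A}
  [0..3]={S}  "caaa"

S ∈ T[0,3] ⇒ YES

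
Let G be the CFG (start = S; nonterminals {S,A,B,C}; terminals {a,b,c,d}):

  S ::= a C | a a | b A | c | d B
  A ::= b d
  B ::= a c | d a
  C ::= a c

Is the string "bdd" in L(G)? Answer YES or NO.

CNF form of G:
  S -> T0 A | T1 B | T2 C | T2 T2 | c
  A -> T0 T1
  B -> T1 T2 | T2 T3
  C -> T2 T3
  T0 -> b
  T1 -> d
  T2 -> a
  T3 -> c

CYK fill:
  T[0,0] 'b' = {T0}  orig:{}
  T[1,1] 'd' = {T1}  orig:{}
  T[2,2] 'd' = {T1}  orig:{}
  T[0,1] 'bd' = {A}
  T[1,2] 'dd' = ∅
  T[0,2] 'bdd' = ∅

S ∉ T[0,2] ⇒ NO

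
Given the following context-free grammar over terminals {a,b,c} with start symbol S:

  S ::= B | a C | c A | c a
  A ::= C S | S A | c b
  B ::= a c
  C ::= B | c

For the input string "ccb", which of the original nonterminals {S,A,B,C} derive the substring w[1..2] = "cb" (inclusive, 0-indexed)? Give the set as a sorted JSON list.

CNF form of G:
  S -> T0 A | T0 T2 | T2 C | T2 T0
  A -> C S | S A | T0 T1
  B -> T2 T0
  C -> T2 T0 | c
  T0 -> c
  T1 -> b
  T2 -> a

CYK table (by increasing span) — only the sub-triangle for w[1..2]:
  cell(1,1) c: {C,T0}  orig:{C}
  cell(2,2) b: {T1}  orig:{}
  cell(1,2) cb: {A}

Original NTs in T[1,2] deriving "cb": ["A"]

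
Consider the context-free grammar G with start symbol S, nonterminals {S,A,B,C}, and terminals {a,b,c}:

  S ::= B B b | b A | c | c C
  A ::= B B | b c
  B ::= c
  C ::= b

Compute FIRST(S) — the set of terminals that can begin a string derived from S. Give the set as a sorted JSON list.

FIRST sets, iterate to fixpoint:
[1]
  A via A→b c: +{b}
  B via B→c: +{c}
  C via C→b: +{b}
  S via S→B B b: +{c}
  S via S→b A: +{b}
  FIRST(S)={b,c}  FIRST(A)={b}  FIRST(B)={c}  FIRST(C)={b}
[2]
  A via A→B B: +{c}
  FIRST(S)={b,c}  FIRST(A)={b,c}  FIRST(B)={c}  FIRST(C)={b}
[3] — fixpoint
  FIRST(S)={b,c}  FIRST(A)={b,c}  FIRST(B)={c}  FIRST(C)={b}

FIRST(S) = ["b", "c"]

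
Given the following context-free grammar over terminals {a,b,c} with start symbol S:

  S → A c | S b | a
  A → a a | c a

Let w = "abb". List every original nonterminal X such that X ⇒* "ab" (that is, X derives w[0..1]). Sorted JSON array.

Convert to CNF:
  S -> A T1 | S T2 | a
  A -> T0 T0 | T1 T0
  T0 -> a
  T1 -> c
  T2 -> b

CYK fill, restricted to cells inside w[0..1]:
  [0..0]={S,T0}  "a"  orig:{S}
  [1..1]={T2}  "b"  orig:{}
  [0..1]={S}  "ab"

Original NTs in T[0,1] deriving "ab": ["S"]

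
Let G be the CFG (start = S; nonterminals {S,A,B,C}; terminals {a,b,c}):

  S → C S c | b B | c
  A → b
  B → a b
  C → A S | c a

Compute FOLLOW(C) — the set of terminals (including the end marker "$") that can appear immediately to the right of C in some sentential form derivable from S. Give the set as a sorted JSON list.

FIRST iteration:
round 1:
  A via A→b: +{b}
  B via B→a b: +{a}
  C via C→A S: +{b}
  C via C→c a: +{c}
  S via S→C S c: +{b,c}
  FIRST(S)={b,c}  FIRST(A)={b}  FIRST(B)={a}  FIRST(C)={b,c}
round 2: (no change)
  FIRST(S)={b,c}  FIRST(A)={b}  FIRST(B)={a}  FIRST(C)={b,c}

Compute FOLLOW by fixpoint:
initialize: $ ∈ FOLLOW(S)
[1]
  C→A S: FOLLOW(A) ⊇ FIRST(S) = {b,c}; new: +{b,c}
  S→C S c: FOLLOW(C) ⊇ FIRST(S) = {b,c}; new: +{b,c}
  S→C S c: FOLLOW(S) ⊇ FIRST(c) = {c}; new: +{c}
  S→b B: FOLLOW(B) ⊇ FOLLOW(S) ⊇ {$,c}; new: +{$,c}
  S: {$,c}  A: {b,c}  B: {$,c}  C: {b,c}
[2]
  C→A S: FOLLOW(S) ⊇ FOLLOW(C) ⊇ {b,c}; new: +{b}
  S→b B: FOLLOW(B) ⊇ FOLLOW(S) ⊇ {$,b,c}; new: +{b}
  S: {$,b,c}  A: {b,c}  B: {$,b,c}  C: {b,c}
[3] (no change)
  S: {$,b,c}  A: {b,c}  B: {$,b,c}  C: {b,c}

FOLLOW(C) = ["b", "c"]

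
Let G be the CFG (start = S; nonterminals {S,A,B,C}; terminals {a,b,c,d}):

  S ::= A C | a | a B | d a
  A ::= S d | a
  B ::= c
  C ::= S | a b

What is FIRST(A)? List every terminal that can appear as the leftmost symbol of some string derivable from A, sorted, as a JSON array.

Compute FIRST by fixpoint:
iter 1:
  A via A→a: +{a}
  B via B→c: +{c}
  C via C→a b: +{a}
  S via S→A C: +{a}
  S via S→d a: +{d}
  FIRST[S]={a,d}  FIRST[A]={a}  FIRST[B]={c}  FIRST[C]={a}
iter 2:
  A via A→S d: +{d}
  C via C→S: +{d}
  FIRST[S]={a,d}  FIRST[A]={a,d}  FIRST[B]={c}  FIRST[C]={a,d}
iter 3: done
  FIRST[S]={a,d}  FIRST[A]={a,d}  FIRST[B]={c}  FIRST[C]={a,d}

FIRST(A) = ["a", "d"]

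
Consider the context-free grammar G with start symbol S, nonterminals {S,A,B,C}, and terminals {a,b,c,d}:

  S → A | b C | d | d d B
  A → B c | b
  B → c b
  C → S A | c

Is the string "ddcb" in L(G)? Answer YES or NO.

Convert to CNF:
  S -> B T0 | T1 C | T2 X3 | b | d
  A -> B T0 | b
  B -> T0 T1
  C -> S A | c
  T0 -> c
  T1 -> b
  T2 -> d
  X3 -> T2 B

CYK table (by increasing span):
  cell(0,0) d: {S,T2}  orig:{S}
  cell(1,1) d: {S,T2}  orig:{S}
  cell(2,2) c: {C,T0}  orig:{C}
  cell(3,3) b: {A,S,T1}  orig:{A,S}
  cell(0,1) dd: ∅
  cell(1,2) dc: ∅
  cell(2,3) cb: {B}
  cell(0,2) ddc: ∅
  cell(1,3) dcb: {X3}  orig:{}
  cell(0,3) ddcb: {S}

S ∈ T[0,3] ⇒ YES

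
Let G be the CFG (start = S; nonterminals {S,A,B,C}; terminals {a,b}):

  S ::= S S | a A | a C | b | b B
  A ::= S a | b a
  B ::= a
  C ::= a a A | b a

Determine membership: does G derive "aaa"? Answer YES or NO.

CNF form of G:
  S -> S S | T0 A | T0 C | T1 B | b
  A -> S T0 | T1 T0
  B -> a
  C -> T0 X2 | T1 T0
  T0 -> a
  T1 -> b
  X2 -> T0 A

Fill CYK table bottom-up:
  T[0,0] 'a' = {B,T0}  orig:{B}
  T[1,1] 'a' = {B,T0}  orig:{B}
  T[2,2] 'a' = {B,T0}  orig:{B}
  T[0,1] 'aa' = ∅
  T[1,2] 'aa' = ∅
  T[0,2] 'aaa' = ∅

S ∉ T[0,2] ⇒ NO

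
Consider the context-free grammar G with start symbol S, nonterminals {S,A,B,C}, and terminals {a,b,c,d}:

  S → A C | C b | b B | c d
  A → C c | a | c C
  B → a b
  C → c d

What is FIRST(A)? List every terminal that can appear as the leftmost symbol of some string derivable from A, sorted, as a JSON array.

Compute FIRST by fixpoint:
round 1:
  A via A→a: +{a}
  A via A→c C: +{c}
  B via B→a b: +{a}
  C via C→c d: +{c}
  S via S→A C: +{a,c}
  S via S→b B: +{b}
  FIRST[S]={a,b,c}  FIRST[A]={a,c}  FIRST[B]={a}  FIRST[C]={c}
round 2: done
  FIRST[S]={a,b,c}  FIRST[A]={a,c}  FIRST[B]={a}  FIRST[C]={c}

FIRST(A) = ["a", "c"]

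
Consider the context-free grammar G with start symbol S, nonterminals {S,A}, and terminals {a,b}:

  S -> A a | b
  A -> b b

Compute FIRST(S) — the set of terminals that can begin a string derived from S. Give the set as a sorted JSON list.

FIRST sets, iterate to fixpoint:
round 1:
  A via A→b b: +{b}
  S via S→A a: +{b}
  FIRST[S]={b}  FIRST[A]={b}
round 2: (stable)
  FIRST[S]={b}  FIRST[A]={b}

FIRST(S) = ["b"]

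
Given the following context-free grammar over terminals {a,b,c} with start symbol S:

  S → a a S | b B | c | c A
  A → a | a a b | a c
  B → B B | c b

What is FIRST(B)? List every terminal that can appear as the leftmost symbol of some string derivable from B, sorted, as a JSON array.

FIRST sets, iterate to fixpoint:
[1]
  A via A→a: +{a}
  B via B→c b: +{c}
  S via S→a a S: +{a}
  S via S→b B: +{b}
  S via S→c: +{c}
  FIRST(S)={a,b,c}  FIRST(A)={a}  FIRST(B)={c}
[2] (no change)
  FIRST(S)={a,b,c}  FIRST(A)={a}  FIRST(B)={c}

FIRST(B) = ["c"]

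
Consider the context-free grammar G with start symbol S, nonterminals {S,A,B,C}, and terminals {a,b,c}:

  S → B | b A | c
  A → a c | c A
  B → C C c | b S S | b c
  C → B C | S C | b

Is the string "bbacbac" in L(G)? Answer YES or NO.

CNF form of G:
  S -> C X5 | T2 A | T2 T1 | T2 X6 | c
  A -> T0 T1 | T1 A
  B -> C X3 | T2 T1 | T2 X4
  C -> B C | S C | b
  T0 -> a
  T1 -> c
  T2 -> b
  X3 -> C T1
  X4 -> S S
  X5 -> C T1
  X6 -> S S

CYK fill:
  T[0,0] 'b' = {C,T2}  orig:{C}
  T[1,1] 'b' = {C,T2}  orig:{C}
  T[2,2] 'a' = {T0}  orig:{}
  T[3,3] 'c' = {S,T1}  orig:{S}
  T[4,4] 'b' = {C,T2}  orig:{C}
  T[5,5] 'a' = {T0}  orig:{}
  T[6,6] 'c' = {S,T1}  orig:{S}
  T[0,1] 'bb' = ∅
  T[1,2] 'ba' = ∅
  T[2,3] 'ac' = {A}
  T[3,4] 'cb' = {C}
  T[4,5] 'ba' = ∅
  T[5,6] 'ac' = {A}
  T[0,2] 'bba' = ∅
  T[1,3] 'bac' = {S}
  T[2,4] 'acb' = ∅
  T[3,5] 'cba' = ∅
  T[4,6] 'bac' = {S}
  T[0,3] 'bbac' = ∅
  T[1,4] 'bacb' = {C}
  T[2,5] 'acba' = ∅
  T[3,6] 'cbac' = {X4,X6}  orig:{}
  T[0,4] 'bbacb' = ∅
  T[1,5] 'bacba' = ∅
  T[2,6] 'acbac' = ∅
  T[0,5] 'bbacba' = ∅
  T[1,6] 'bacbac' = {X4,X6}  orig:{}
  T[0,6] 'bbacbac' = {B,S}

S ∈ T[0,6] ⇒ YES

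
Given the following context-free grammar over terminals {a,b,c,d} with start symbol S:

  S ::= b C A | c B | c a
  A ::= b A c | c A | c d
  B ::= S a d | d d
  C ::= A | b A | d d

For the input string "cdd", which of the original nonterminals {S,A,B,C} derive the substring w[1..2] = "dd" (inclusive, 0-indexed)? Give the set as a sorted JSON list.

CNF form of G:
  S -> T0 X7 | T1 B | T1 T3
  A -> T0 X4 | T1 A | T1 T2
  B -> S X5 | T2 T2
  C -> T0 A | T0 X6 | T1 A | T1 T2 | T2 T2
  T0 -> b
  T1 -> c
  T2 -> d
  T3 -> a
  X4 -> A T1
  X5 -> T3 T2
  X6 -> A T1
  X7 -> C A

CYK table (by increasing span) (cells [i..j] with 1 ≤ i ≤ j ≤ 2 only):
  T[1,1] 'd' = {T2}  orig:{}
  T[2,2] 'd' = {T2}  orig:{}
  T[1,2] 'dd' = {B,C}

Original NTs in T[1,2] deriving "dd": ["B", "C"]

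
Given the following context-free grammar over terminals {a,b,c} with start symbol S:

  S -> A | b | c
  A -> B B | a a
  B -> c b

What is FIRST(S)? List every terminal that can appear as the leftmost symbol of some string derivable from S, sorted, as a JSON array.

FIRST sets, iterate to fixpoint:
[1]
  A via A→a a: +{a}
  B via B→c b: +{c}
  S via S→A: +{a}
  S via S→b: +{b}
  S via S→c: +{c}
  FIRST(S)={a,b,c}  FIRST(A)={a}  FIRST(B)={c}
[2]
  A via A→B B: +{c}
  FIRST(S)={a,b,c}  FIRST(A)={a,c}  FIRST(B)={c}
[3] — fixpoint
  FIRST(S)={a,b,c}  FIRST(A)={a,c}  FIRST(B)={c}

FIRST(S) = ["a", "b", "c"]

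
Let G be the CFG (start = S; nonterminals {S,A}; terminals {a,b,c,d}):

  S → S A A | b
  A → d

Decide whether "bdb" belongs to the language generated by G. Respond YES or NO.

Convert to CNF:
  S -> S X0 | b
  A -> d
  X0 -> A A

Fill CYK table bottom-up:
  T[0,0] 'b' = {S}
  T[1,1] 'd' = {A}
  T[2,2] 'b' = {S}
  T[0,1] 'bd' = ∅
  T[1,2] 'db' = ∅
  T[0,2] 'bdb' = ∅

S ∉ T[0,2] ⇒ NO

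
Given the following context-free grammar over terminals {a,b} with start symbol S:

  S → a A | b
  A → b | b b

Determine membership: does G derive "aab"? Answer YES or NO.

Convert to CNF:
  S -> T1 A | b
  A -> T0 T0 | b
  T0 -> b
  T1 -> a

CYK fill:
  [0..0]={T1}  "a"  orig:{}
  [1..1]={T1}  "a"  orig:{}
  [2..2]={A,S,T0}  "b"  orig:{A,S}
  [0..1]=∅  "aa"
  [1..2]={S}  "ab"
  [0..2]=∅  "aab"

S ∉ T[0,2] ⇒ NO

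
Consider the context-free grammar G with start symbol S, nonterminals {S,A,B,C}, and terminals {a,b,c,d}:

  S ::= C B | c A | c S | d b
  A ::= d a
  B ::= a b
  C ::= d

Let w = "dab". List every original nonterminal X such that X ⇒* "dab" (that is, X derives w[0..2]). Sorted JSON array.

CNF form of G:
  S -> C B | T0 T2 | T3 A | T3 S
  A -> T0 T1
  B -> T1 T2
  C -> d
  T0 -> d
  T1 -> a
  T2 -> b
  T3 -> c

CYK fill (cells [i..j] with 0 ≤ i ≤ j ≤ 2 only):
  T[0,0] 'd' = {C,T0}  orig:{C}
  T[1,1] 'a' = {T1}  orig:{}
  T[2,2] 'b' = {T2}  orig:{}
  T[0,1] 'da' = {A}
  T[1,2] 'ab' = {B}
  T[0,2] 'dab' = {S}

Original NTs in T[0,2] deriving "dab": ["S"]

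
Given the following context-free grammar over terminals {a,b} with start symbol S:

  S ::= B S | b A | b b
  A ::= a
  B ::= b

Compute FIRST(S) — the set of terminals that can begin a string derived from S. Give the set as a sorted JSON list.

FIRST iteration:
pass 1:
  A via A→a: +{a}
  B via B→b: +{b}
  S via S→B S: +{b}
  FIRST[S]={b}  FIRST[A]={a}  FIRST[B]={b}
pass 2: (stable)
  FIRST[S]={b}  FIRST[A]={a}  FIRST[B]={b}

FIRST(S) = ["b"]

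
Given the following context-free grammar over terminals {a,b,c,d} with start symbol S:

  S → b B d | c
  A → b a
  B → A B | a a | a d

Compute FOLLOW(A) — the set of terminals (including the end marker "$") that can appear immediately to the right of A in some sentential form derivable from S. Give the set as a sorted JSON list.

FIRST sets, iterate to fixpoint:
[1]
  A via A→b a: +{b}
  B via B→A B: +{b}
  B via B→a a: +{a}
  S via S→b B d: +{b}
  S via S→c: +{c}
  S: {b,c}  A: {b}  B: {a,b}
[2] done
  S: {b,c}  A: {b}  B: {a,b}

FOLLOW sets:
seed FOLLOW(S) with $
pass 1:
  B→A B: FOLLOW(A) ⊇ FIRST(B) = {a,b}; new: +{a,b}
  S→b B d: FOLLOW(B) ⊇ FIRST(d) = {d}; new: +{d}
  FOLLOW[S]={$}  FOLLOW[A]={a,b}  FOLLOW[B]={d}
pass 2: done
  FOLLOW[S]={$}  FOLLOW[A]={a,b}  FOLLOW[B]={d}

FOLLOW(A) = ["a", "b"]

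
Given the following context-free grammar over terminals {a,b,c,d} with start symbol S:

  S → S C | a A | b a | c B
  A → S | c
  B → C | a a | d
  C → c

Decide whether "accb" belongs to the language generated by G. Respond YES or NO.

CNF form of G:
  S -> S C | T0 A | T1 T0 | T2 B
  A -> S C | T0 A | T1 T0 | T2 B | c
  B -> T0 T0 | c | d
  C -> c
  T0 -> a
  T1 -> b
  T2 -> c

Fill CYK table bottom-up:
  T[0,0] 'a' = {T0}  orig:{}
  T[1,1] 'c' = {A,B,C,T2}  orig:{A,B,C}
  T[2,2] 'c' = {A,B,C,T2}  orig:{A,B,C}
  T[3,3] 'b' = {T1}  orig:{}
  T[0,1] 'ac' = {A,S}
  T[1,2] 'cc' = {A,S}
  T[2,3] 'cb' = ∅
  T[0,2] 'acc' = {A,S}
  T[1,3] 'ccb' = ∅
  T[0,3] 'accb' = ∅

S ∉ T[0,3] ⇒ NO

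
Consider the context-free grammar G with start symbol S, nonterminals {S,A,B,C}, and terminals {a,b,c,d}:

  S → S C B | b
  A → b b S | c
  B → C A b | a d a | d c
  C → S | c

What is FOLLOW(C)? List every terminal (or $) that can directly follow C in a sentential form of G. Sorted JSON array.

FIRST iteration:
round 1:
  A via A→b b S: +{b}
  A via A→c: +{c}
  B via B→a d a: +{a}
  B via B→d c: +{d}
  C via C→c: +{c}
  S via S→b: +{b}
  FIRST[S]={b}  FIRST[A]={b,c}  FIRST[B]={a,d}  FIRST[C]={c}
round 2:
  B via B→C A b: +{c}
  C via C→S: +{b}
  FIRST[S]={b}  FIRST[A]={b,c}  FIRST[B]={a,c,d}  FIRST[C]={b,c}
round 3:
  B via B→C A b: +{b}
  FIRST[S]={b}  FIRST[A]={b,c}  FIRST[B]={a,b,c,d}  FIRST[C]={b,c}
round 4: — fixpoint
  FIRST[S]={b}  FIRST[A]={b,c}  FIRST[B]={a,b,c,d}  FIRST[C]={b,c}

FOLLOW iteration:
seed FOLLOW(S) with $
round 1:
  B→C A b: FOLLOW(C) ⊇ FIRST(A) = {b,c}; new: +{b,c}
  B→C A b: FOLLOW(A) ⊇ FIRST(b) = {b}; new: +{b}
  C→S: FOLLOW(S) ⊇ FOLLOW(C) ⊇ {b,c}; new: +{b,c}
  S→S C B: FOLLOW(C) ⊇ FIRST(B) = {a,b,c,d}; new: +{a,d}
  S→S C B: FOLLOW(B) ⊇ FOLLOW(S) ⊇ {$,b,c}; new: +{$,b,c}
  S: {$,b,c}  A: {b}  B: {$,b,c}  C: {a,b,c,d}
round 2:
  C→S: FOLLOW(S) ⊇ FOLLOW(C) ⊇ {a,b,c,d}; new: +{a,d}
  S→S C B: FOLLOW(B) ⊇ FOLLOW(S) ⊇ {$,a,b,c,d}; new: +{a,d}
  S: {$,a,b,c,d}  A: {b}  B: {$,a,b,c,d}  C: {a,b,c,d}
round 3: done
  S: {$,a,b,c,d}  A: {b}  B: {$,a,b,c,d}  C: {a,b,c,d}

FOLLOW(C) = ["a", "b", "c", "d"]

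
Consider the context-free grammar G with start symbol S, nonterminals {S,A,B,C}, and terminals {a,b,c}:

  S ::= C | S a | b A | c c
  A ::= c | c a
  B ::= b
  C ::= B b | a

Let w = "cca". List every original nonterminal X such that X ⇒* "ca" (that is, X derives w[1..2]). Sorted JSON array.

Convert to CNF:
  S -> B T2 | S T1 | T0 T0 | T2 A | a
  A -> T0 T1 | c
  B -> b
  C -> B T2 | a
  T0 -> c
  T1 -> a
  T2 -> b

CYK table (by increasing span) (cells [i..j] with 1 ≤ i ≤ j ≤ 2 only):
  [1..1]={A,T0}  "c"  orig:{A}
  [2..2]={C,S,T1}  "a"  orig:{C,S}
  [1..2]={A}  "ca"

Original NTs in T[1,2] deriving "ca": ["A"]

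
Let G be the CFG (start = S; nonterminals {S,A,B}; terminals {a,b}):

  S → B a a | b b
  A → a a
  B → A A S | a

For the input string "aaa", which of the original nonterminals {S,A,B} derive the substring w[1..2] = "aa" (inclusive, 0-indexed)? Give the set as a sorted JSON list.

Convert to CNF:
  S -> B X3 | T1 T1
  A -> T0 T0
  B -> A X2 | a
  T0 -> a
  T1 -> b
  X2 -> A S
  X3 -> T0 T0

CYK table (by increasing span) — only the sub-triangle for w[1..2]:
  T[1,1] 'a' = {B,T0}  orig:{B}
  T[2,2] 'a' = {B,T0}  orig:{B}
  T[1,2] 'aa' = {A,X3}  orig:{A}

Original NTs in T[1,2] deriving "aa": ["A"]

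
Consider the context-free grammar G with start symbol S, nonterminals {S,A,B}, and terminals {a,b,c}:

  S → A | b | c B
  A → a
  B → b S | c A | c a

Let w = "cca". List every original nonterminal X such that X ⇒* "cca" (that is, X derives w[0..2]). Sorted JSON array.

Convert to CNF:
  S -> T1 B | a | b
  A -> a
  B -> T0 S | T1 A | T1 T2
  T0 -> b
  T1 -> c
  T2 -> a

Fill CYK table bottom-up, restricted to cells inside w[0..2]:
  [0..0]={T1}  "c"  orig:{}
  [1..1]={T1}  "c"  orig:{}
  [2..2]={A,S,T2}  "a"  orig:{A,S}
  [0..1]=∅  "cc"
  [1..2]={B}  "ca"
  [0..2]={S}  "cca"

Original NTs in T[0,2] deriving "cca": ["S"]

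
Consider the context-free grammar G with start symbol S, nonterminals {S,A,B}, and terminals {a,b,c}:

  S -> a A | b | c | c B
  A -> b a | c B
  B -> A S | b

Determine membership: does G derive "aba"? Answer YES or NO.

Convert to CNF:
  S -> T1 A | T2 B | b | c
  A -> T0 T1 | T2 B
  B -> A S | b
  T0 -> b
  T1 -> a
  T2 -> c

CYK table (by increasing span):
  T[0,0] 'a' = {T1}  orig:{}
  T[1,1] 'b' = {B,S,T0}  orig:{B,S}
  T[2,2] 'a' = {T1}  orig:{}
  T[0,1] 'ab' = ∅
  T[1,2] 'ba' = {A}
  T[0,2] 'aba' = {S}

S ∈ T[0,2] ⇒ YES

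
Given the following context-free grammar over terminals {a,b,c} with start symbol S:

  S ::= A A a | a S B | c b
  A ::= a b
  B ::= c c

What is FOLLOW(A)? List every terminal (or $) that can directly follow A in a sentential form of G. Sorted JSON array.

FIRST iteration:
iter 1:
  A via A→a b: +{a}
  B via B→c c: +{c}
  S via S→A A a: +{a}
  S via S→c b: +{c}
  S: {a,c}  A: {a}  B: {c}
iter 2: (stable)
  S: {a,c}  A: {a}  B: {c}

FOLLOW sets:
initialize: $ ∈ FOLLOW(S)
iter 1:
  S→A A a: FOLLOW(A) ⊇ FIRST(A) = {a}; new: +{a}
  S→a S B: FOLLOW(S) ⊇ FIRST(B) = {c}; new: +{c}
  S→a S B: FOLLOW(B) ⊇ FOLLOW(S) ⊇ {$,c}; new: +{$,c}
  FOLLOW[S]={$,c}  FOLLOW[A]={a}  FOLLOW[B]={$,c}
iter 2: (no change)
  FOLLOW[S]={$,c}  FOLLOW[A]={a}  FOLLOW[B]={$,c}

FOLLOW(A) = ["a"]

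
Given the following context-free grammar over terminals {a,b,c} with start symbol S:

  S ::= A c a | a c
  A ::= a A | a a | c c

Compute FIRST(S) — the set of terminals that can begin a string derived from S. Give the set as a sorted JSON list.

FIRST iteration:
pass 1:
  A via A→a A: +{a}
  A via A→c c: +{c}
  S via S→A c a: +{a,c}
  FIRST[S]={a,c}  FIRST[A]={a,c}
pass 2: done
  FIRST[S]={a,c}  FIRST[A]={a,c}

FIRST(S) = ["a", "c"]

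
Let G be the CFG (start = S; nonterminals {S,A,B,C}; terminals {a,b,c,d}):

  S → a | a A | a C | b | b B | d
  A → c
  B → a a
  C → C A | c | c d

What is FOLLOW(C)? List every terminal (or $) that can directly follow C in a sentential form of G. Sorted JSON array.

FIRST iteration:
pass 1:
  A via A→c: +{c}
  B via B→a a: +{a}
  C via C→c: +{c}
  S via S→a: +{a}
  S via S→b: +{b}
  S via S→d: +{d}
  FIRST[S]={a,b,d}  FIRST[A]={c}  FIRST[B]={a}  FIRST[C]={c}
pass 2: (no change)
  FIRST[S]={a,b,d}  FIRST[A]={c}  FIRST[B]={a}  FIRST[C]={c}

Compute FOLLOW by fixpoint:
seed FOLLOW(S) with $
pass 1:
  C→C A: FOLLOW(C) ⊇ FIRST(A) = {c}; new: +{c}
  C→C A: FOLLOW(A) ⊇ FOLLOW(C) ⊇ {c}; new: +{c}
  S→a A: FOLLOW(A) ⊇ FOLLOW(S) ⊇ {$}; new: +{$}
  S→a C: FOLLOW(C) ⊇ FOLLOW(S) ⊇ {$}; new: +{$}
  S→b B: FOLLOW(B) ⊇ FOLLOW(S) ⊇ {$}; new: +{$}
  FOLLOW(S)={$}  FOLLOW(A)={$,c}  FOLLOW(B)={$}  FOLLOW(C)={$,c}
pass 2: done
  FOLLOW(S)={$}  FOLLOW(A)={$,c}  FOLLOW(B)={$}  FOLLOW(C)={$,c}

FOLLOW(C) = ["$", "c"]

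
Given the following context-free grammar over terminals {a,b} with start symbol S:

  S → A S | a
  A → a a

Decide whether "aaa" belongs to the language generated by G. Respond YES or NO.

Convert to CNF:
  S -> A S | a
  A -> T0 T0
  T0 -> a

CYK table (by increasing span):
  cell(0,0) a: {S,T0}  orig:{S}
  cell(1,1) a: {S,T0}  orig:{S}
  cell(2,2) a: {S,T0}  orig:{S}
  cell(0,1) aa: {A}
  cell(1,2) aa: {A}
  cell(0,2) aaa: {S}

S ∈ T[0,2] ⇒ YES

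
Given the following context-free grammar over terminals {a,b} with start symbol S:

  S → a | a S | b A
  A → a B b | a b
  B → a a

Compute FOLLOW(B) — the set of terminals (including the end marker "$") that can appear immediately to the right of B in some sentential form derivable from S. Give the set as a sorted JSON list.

FIRST sets, iterate to fixpoint:
round 1:
  A via A→a B b: +{a}
  B via B→a a: +{a}
  S via S→a: +{a}
  S via S→b A: +{b}
  S: {a,b}  A: {a}  B: {a}
round 2: (stable)
  S: {a,b}  A: {a}  B: {a}

FOLLOW iteration:
seed FOLLOW(S) with $
round 1:
  A→a B b: FOLLOW(B) ⊇ FIRST(b) = {b}; new: +{b}
  S→b A: FOLLOW(A) ⊇ FOLLOW(S) ⊇ {$}; new: +{$}
  FOLLOW(S)={$}  FOLLOW(A)={$}  FOLLOW(B)={b}
round 2: done
  FOLLOW(S)={$}  FOLLOW(A)={$}  FOLLOW(B)={b}

FOLLOW(B) = ["b"]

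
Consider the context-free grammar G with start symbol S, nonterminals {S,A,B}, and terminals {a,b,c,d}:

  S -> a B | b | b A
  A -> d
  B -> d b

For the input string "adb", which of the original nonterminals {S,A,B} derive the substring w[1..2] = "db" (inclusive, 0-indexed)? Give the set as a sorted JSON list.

CNF form of G:
  S -> T1 A | T2 B | b
  A -> d
  B -> T0 T1
  T0 -> d
  T1 -> b
  T2 -> a

CYK table (by increasing span), restricted to cells inside w[1..2]:
  T[1,1] 'd' = {A,T0}  orig:{A}
  T[2,2] 'b' = {S,T1}  orig:{S}
  T[1,2] 'db' = {B}

Original NTs in T[1,2] deriving "db": ["B"]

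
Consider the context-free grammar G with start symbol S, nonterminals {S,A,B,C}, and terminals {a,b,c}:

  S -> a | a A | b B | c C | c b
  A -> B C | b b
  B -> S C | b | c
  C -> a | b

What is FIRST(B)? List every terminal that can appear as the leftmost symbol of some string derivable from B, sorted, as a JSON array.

FIRST sets, iterate to fixpoint:
iter 1:
  A via A→b b: +{b}
  B via B→b: +{b}
  B via B→c: +{c}
  C via C→a: +{a}
  C via C→b: +{b}
  S via S→a: +{a}
  S via S→b B: +{b}
  S via S→c C: +{c}
  S: {a,b,c}  A: {b}  B: {b,c}  C: {a,b}
iter 2:
  A via A→B C: +{c}
  B via B→S C: +{a}
  S: {a,b,c}  A: {b,c}  B: {a,b,c}  C: {a,b}
iter 3:
  A via A→B C: +{a}
  S: {a,b,c}  A: {a,b,c}  B: {a,b,c}  C: {a,b}
iter 4: done
  S: {a,b,c}  A: {a,b,c}  B: {a,b,c}  C: {a,b}

FIRST(B) = ["a", "b", "c"]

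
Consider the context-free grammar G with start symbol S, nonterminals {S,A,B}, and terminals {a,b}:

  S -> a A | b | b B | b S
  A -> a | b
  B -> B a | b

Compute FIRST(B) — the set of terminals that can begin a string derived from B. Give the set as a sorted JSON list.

FIRST sets, iterate to fixpoint:
iter 1:
  A via A→a: +{a}
  A via A→b: +{b}
  B via B→b: +{b}
  S via S→a A: +{a}
  S via S→b: +{b}
  FIRST(S)={a,b}  FIRST(A)={a,b}  FIRST(B)={b}
iter 2: (no change)
  FIRST(S)={a,b}  FIRST(A)={a,b}  FIRST(B)={b}

FIRST(B) = ["b"]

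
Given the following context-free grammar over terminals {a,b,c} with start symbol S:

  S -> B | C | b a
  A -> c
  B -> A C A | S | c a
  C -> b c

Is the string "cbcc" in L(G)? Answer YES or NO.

CNF form of G:
  S -> A X4 | T0 T1 | T0 T2 | T2 T1
  A -> c
  B -> A X3 | T0 T1 | T0 T2 | T2 T1
  C -> T0 T2
  T0 -> b
  T1 -> a
  T2 -> c
  X3 -> C A
  X4 -> C A

Fill CYK table bottom-up:
  cell(0,0) c: {A,T2}  orig:{A}
  cell(1,1) b: {T0}  orig:{}
  cell(2,2) c: {A,T2}  orig:{A}
  cell(3,3) c: {A,T2}  orig:{A}
  cell(0,1) cb: ∅
  cell(1,2) bc: {B,C,S}
  cell(2,3) cc: ∅
  cell(0,2) cbc: ∅
  cell(1,3) bcc: {X3,X4}  orig:{}
  cell(0,3) cbcc: {B,S}

S ∈ T[0,3] ⇒ YES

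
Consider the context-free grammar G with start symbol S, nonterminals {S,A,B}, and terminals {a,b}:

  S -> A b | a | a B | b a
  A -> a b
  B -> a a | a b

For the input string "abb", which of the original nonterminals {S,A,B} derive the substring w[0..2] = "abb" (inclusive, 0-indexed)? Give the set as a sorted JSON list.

Convert to CNF:
  S -> A T1 | T0 B | T1 T0 | a
  A -> T0 T1
  B -> T0 T0 | T0 T1
  T0 -> a
  T1 -> b

Fill CYK table bottom-up — only the sub-triangle for w[0..2]:
  cell(0,0) a: {S,T0}  orig:{S}
  cell(1,1) b: {T1}  orig:{}
  cell(2,2) b: {T1}  orig:{}
  cell(0,1) ab: {A,B}
  cell(1,2) bb: ∅
  cell(0,2) abb: {S}

Original NTs in T[0,2] deriving "abb": ["S"]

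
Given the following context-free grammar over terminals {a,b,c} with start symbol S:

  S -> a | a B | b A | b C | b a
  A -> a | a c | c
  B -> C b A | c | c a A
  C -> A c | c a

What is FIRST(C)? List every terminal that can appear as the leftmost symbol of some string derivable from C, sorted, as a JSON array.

FIRST iteration:
round 1:
  A via A→a: +{a}
  A via A→c: +{c}
  B via B→c: +{c}
  C via C→A c: +{a,c}
  S via S→a: +{a}
  S via S→b A: +{b}
  FIRST[S]={a,b}  FIRST[A]={a,c}  FIRST[B]={c}  FIRST[C]={a,c}
round 2:
  B via B→C b A: +{a}
  FIRST[S]={a,b}  FIRST[A]={a,c}  FIRST[B]={a,c}  FIRST[C]={a,c}
round 3: (no change)
  FIRST[S]={a,b}  FIRST[A]={a,c}  FIRST[B]={a,c}  FIRST[C]={a,c}

FIRST(C) = ["a", "c"]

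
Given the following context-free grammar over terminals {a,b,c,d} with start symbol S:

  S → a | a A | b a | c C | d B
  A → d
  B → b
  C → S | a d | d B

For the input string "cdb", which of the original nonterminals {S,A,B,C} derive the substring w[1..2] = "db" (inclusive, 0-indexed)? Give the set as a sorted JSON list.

CNF form of G:
  S -> T0 A | T1 B | T2 T0 | T3 C | a
  A -> d
  B -> b
  C -> T0 A | T0 T1 | T1 B | T2 T0 | T3 C | a
  T0 -> a
  T1 -> d
  T2 -> b
  T3 -> c

CYK table (by increasing span) — only the sub-triangle for w[1..2]:
  cell(1,1) d: {A,T1}  orig:{A}
  cell(2,2) b: {B,T2}  orig:{B}
  cell(1,2) db: {C,S}

Original NTs in T[1,2] deriving "db": ["C", "S"]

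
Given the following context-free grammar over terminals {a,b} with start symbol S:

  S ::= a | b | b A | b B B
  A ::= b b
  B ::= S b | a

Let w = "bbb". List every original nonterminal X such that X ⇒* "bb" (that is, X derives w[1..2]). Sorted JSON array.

CNF form of G:
  S -> T0 A | T0 X1 | a | b
  A -> T0 T0
  B -> S T0 | a
  T0 -> b
  X1 -> B B

CYK table (by increasing span) (cells [i..j] with 1 ≤ i ≤ j ≤ 2 only):
  [1..1]={S,T0}  "b"  orig:{S}
  [2..2]={S,T0}  "b"  orig:{S}
  [1..2]={A,B}  "bb"

Original NTs in T[1,2] deriving "bb": ["A", "B"]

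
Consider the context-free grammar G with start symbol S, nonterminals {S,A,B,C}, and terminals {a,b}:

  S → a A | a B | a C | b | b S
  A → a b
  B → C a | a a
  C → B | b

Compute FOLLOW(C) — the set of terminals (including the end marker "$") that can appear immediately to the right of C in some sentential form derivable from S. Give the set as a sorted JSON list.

FIRST iteration:
[1]
  A via A→a b: +{a}
  B via B→a a: +{a}
  C via C→B: +{a}
  C via C→b: +{b}
  S via S→a A: +{a}
  S via S→b: +{b}
  FIRST(S)={a,b}  FIRST(A)={a}  FIRST(B)={a}  FIRST(C)={a,b}
[2]
  B via B→C a: +{b}
  FIRST(S)={a,b}  FIRST(A)={a}  FIRST(B)={a,b}  FIRST(C)={a,b}
[3] (stable)
  FIRST(S)={a,b}  FIRST(A)={a}  FIRST(B)={a,b}  FIRST(C)={a,b}

FOLLOW iteration:
seed FOLLOW(S) with $
iter 1:
  B→C a: FOLLOW(C) ⊇ FIRST(a) = {a}; new: +{a}
  C→B: FOLLOW(B) ⊇ FOLLOW(C) ⊇ {a}; new: +{a}
  S→a A: FOLLOW(A) ⊇ FOLLOW(S) ⊇ {$}; new: +{$}
  S→a B: FOLLOW(B) ⊇ FOLLOW(S) ⊇ {$}; new: +{$}
  S→a C: FOLLOW(C) ⊇ FOLLOW(S) ⊇ {$}; new: +{$}
  FOLLOW(S)={$}  FOLLOW(A)={$}  FOLLOW(B)={$,a}  FOLLOW(C)={$,a}
iter 2: (no change)
  FOLLOW(S)={$}  FOLLOW(A)={$}  FOLLOW(B)={$,a}  FOLLOW(C)={$,a}

FOLLOW(C) = ["$", "a"]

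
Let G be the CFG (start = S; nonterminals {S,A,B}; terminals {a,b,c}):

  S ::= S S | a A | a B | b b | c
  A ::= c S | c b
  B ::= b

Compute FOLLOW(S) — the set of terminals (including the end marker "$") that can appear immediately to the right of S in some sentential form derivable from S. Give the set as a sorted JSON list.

FIRST iteration:
iter 1:
  A via A→c S: +{c}
  B via B→b: +{b}
  S via S→a A: +{a}
  S via S→b b: +{b}
  S via S→c: +{c}
  FIRST(S)={a,b,c}  FIRST(A)={c}  FIRST(B)={b}
iter 2: done
  FIRST(S)={a,b,c}  FIRST(A)={c}  FIRST(B)={b}

Compute FOLLOW by fixpoint:
FOLLOW(S) := {$}
round 1:
  S→S S: FOLLOW(S) ⊇ FIRST(S) = {a,b,c}; new: +{a,b,c}
  S→a A: FOLLOW(A) ⊇ FOLLOW(S) ⊇ {$,a,b,c}; new: +{$,a,b,c}
  S→a B: FOLLOW(B) ⊇ FOLLOW(S) ⊇ {$,a,b,c}; new: +{$,a,b,c}
  S: {$,a,b,c}  A: {$,a,b,c}  B: {$,a,b,c}
round 2: — fixpoint
  S: {$,a,b,c}  A: {$,a,b,c}  B: {$,a,b,c}

FOLLOW(S) = ["$", "a", "b", "c"]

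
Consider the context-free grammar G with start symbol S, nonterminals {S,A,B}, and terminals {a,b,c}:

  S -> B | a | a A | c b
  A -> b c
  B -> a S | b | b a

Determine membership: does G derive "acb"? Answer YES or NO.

CNF form of G:
  S -> T0 T2 | T1 T0 | T2 A | T2 S | a | b
  A -> T0 T1
  B -> T0 T2 | T2 S | b
  T0 -> b
  T1 -> c
  T2 -> a

Fill CYK table bottom-up:
  [0..0]={S,T2}  "a"  orig:{S}
  [1..1]={T1}  "c"  orig:{}
  [2..2]={B,S,T0}  "b"  orig:{B,S}
  [0..1]=∅  "ac"
  [1..2]={S}  "cb"
  [0..2]={B,S}  "acb"

S ∈ T[0,2] ⇒ YES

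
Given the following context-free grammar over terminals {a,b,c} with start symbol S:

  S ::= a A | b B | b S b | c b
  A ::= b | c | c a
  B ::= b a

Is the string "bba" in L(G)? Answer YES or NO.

CNF form of G:
  S -> T0 T2 | T1 A | T2 B | T2 X3
  A -> T0 T1 | b | c
  B -> T2 T1
  T0 -> c
  T1 -> a
  T2 -> b
  X3 -> S T2

CYK fill:
  T[0,0] 'b' = {A,T2}  orig:{A}
  T[1,1] 'b' = {A,T2}  orig:{A}
  T[2,2] 'a' = {T1}  orig:{}
  T[0,1] 'bb' = ∅
  T[1,2] 'ba' = {B}
  T[0,2] 'bba' = {S}

S ∈ T[0,2] ⇒ YES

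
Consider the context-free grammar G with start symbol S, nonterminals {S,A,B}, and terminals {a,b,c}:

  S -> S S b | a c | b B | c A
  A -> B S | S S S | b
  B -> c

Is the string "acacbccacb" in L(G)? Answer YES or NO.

Convert to CNF:
  S -> S X4 | T0 B | T1 T2 | T2 A
  A -> B S | S X3 | b
  B -> c
  T0 -> b
  T1 -> a
  T2 -> c
  X3 -> S S
  X4 -> S T0

CYK fill:
  cell(0,0) a: {T1}  orig:{}
  cell(1,1) c: {B,T2}  orig:{B}
  cell(2,2) a: {T1}  orig:{}
  cell(3,3) c: {B,T2}  orig:{B}
  cell(4,4) b: {A,T0}  orig:{A}
  cell(5,5) c: {B,T2}  orig:{B}
  cell(6,6) c: {B,T2}  orig:{B}
  cell(7,7) a: {T1}  orig:{}
  cell(8,8) c: {B,T2}  orig:{B}
  cell(9,9) b: {A,T0}  orig:{A}
  cell(0,1) ac: {S}
  cell(1,2) ca: ∅
  cell(2,3) ac: {S}
  cell(3,4) cb: {S}
  cell(4,5) bc: {S}
  cell(5,6) cc: ∅
  cell(6,7) ca: ∅
  cell(7,8) ac: {S}
  cell(8,9) cb: {S}
  cell(0,2) aca: ∅
  cell(1,3) cac: {A}
  cell(2,4) acb: {X4}  orig:{}
  cell(3,5) cbc: {A}
  cell(4,6) bcc: ∅
  cell(5,7) cca: ∅
  cell(6,8) cac: {A}
  cell(7,9) acb: {X4}  orig:{}
  cell(0,3) acac: {X3}  orig:{}
  cell(1,4) cacb: ∅
  cell(2,5) acbc: {X3}  orig:{}
  cell(3,6) cbcc: ∅
  cell(4,7) bcca: ∅
  cell(5,8) ccac: {S}
  cell(6,9) cacb: ∅
  cell(0,4) acacb: {S}
  cell(1,5) cacbc: ∅
  cell(2,6) acbcc: ∅
  cell(3,7) cbcca: ∅
  cell(4,8) bccac: ∅
  cell(5,9) ccacb: {X4}  orig:{}
  cell(0,5) acacbc: {A}
  cell(1,6) cacbcc: ∅
  cell(2,7) acbcca: ∅
  cell(3,8) cbccac: {X3}  orig:{}
  cell(4,9) bccacb: ∅
  cell(0,6) acacbcc: ∅
  cell(1,7) cacbcca: ∅
  cell(2,8) acbccac: ∅
  cell(3,9) cbccacb: {S}
  cell(0,7) acacbcca: ∅
  cell(1,8) cacbccac: ∅
  cell(2,9) acbccacb: ∅
  cell(0,8) acacbccac: {X3}  orig:{}
  cell(1,9) cacbccacb: ∅
  cell(0,9) acacbccacb: {S}

S ∈ T[0,9] ⇒ YES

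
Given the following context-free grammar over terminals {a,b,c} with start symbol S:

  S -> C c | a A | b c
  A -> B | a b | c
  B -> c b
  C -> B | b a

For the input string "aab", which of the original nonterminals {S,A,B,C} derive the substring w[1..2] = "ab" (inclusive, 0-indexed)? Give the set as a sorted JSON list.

Convert to CNF:
  S -> C T2 | T0 A | T1 T2
  A -> T0 T1 | T2 T1 | c
  B -> T2 T1
  C -> T1 T0 | T2 T1
  T0 -> a
  T1 -> b
  T2 -> c

CYK table (by increasing span), restricted to cells inside w[1..2]:
  T[1,1] 'a' = {T0}  orig:{}
  T[2,2] 'b' = {T1}  orig:{}
  T[1,2] 'ab' = {A}

Original NTs in T[1,2] deriving "ab": ["A"]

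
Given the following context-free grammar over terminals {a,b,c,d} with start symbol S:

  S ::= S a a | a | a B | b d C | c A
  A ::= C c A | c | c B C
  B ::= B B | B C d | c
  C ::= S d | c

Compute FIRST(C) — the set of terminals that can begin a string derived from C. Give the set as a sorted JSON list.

FIRST iteration:
[1]
  A via A→c: +{c}
  B via B→c: +{c}
  C via C→c: +{c}
  S via S→a: +{a}
  S via S→b d C: +{b}
  S via S→c A: +{c}
  S: {a,b,c}  A: {c}  B: {c}  C: {c}
[2]
  C via C→S d: +{a,b}
  S: {a,b,c}  A: {c}  B: {c}  C: {a,b,c}
[3]
  A via A→C c A: +{a,b}
  S: {a,b,c}  A: {a,b,c}  B: {c}  C: {a,b,c}
[4] (no change)
  S: {a,b,c}  A: {a,b,c}  B: {c}  C: {a,b,c}

FIRST(C) = ["a", "b", "c"]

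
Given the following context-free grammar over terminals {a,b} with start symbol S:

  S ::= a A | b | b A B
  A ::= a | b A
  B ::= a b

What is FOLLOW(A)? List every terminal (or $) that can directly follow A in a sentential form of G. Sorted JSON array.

Compute FIRST by fixpoint:
[1]
  A via A→a: +{a}
  A via A→b A: +{b}
  B via B→a b: +{a}
  S via S→a A: +{a}
  S via S→b: +{b}
  FIRST[S]={a,b}  FIRST[A]={a,b}  FIRST[B]={a}
[2] — fixpoint
  FIRST[S]={a,b}  FIRST[A]={a,b}  FIRST[B]={a}

FOLLOW sets:
FOLLOW(S) := {$}
pass 1:
  S→a A: FOLLOW(A) ⊇ FOLLOW(S) ⊇ {$}; new: +{$}
  S→b A B: FOLLOW(A) ⊇ FIRST(B) = {a}; new: +{a}
  S→b A B: FOLLOW(B) ⊇ FOLLOW(S) ⊇ {$}; new: +{$}
  FOLLOW(S)={$}  FOLLOW(A)={$,a}  FOLLOW(B)={$}
pass 2: done
  FOLLOW(S)={$}  FOLLOW(A)={$,a}  FOLLOW(B)={$}

FOLLOW(A) = ["$", "a"]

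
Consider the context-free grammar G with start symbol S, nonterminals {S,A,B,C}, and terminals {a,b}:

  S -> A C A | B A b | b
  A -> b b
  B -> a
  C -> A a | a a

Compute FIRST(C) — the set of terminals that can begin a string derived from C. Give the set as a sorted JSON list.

FIRST iteration:
[1]
  A via A→b b: +{b}
  B via B→a: +{a}
  C via C→A a: +{b}
  C via C→a a: +{a}
  S via S→A C A: +{b}
  S via S→B A b: +{a}
  FIRST(S)={a,b}  FIRST(A)={b}  FIRST(B)={a}  FIRST(C)={a,b}
[2] done
  FIRST(S)={a,b}  FIRST(A)={b}  FIRST(B)={a}  FIRST(C)={a,b}

FIRST(C) = ["a", "b"]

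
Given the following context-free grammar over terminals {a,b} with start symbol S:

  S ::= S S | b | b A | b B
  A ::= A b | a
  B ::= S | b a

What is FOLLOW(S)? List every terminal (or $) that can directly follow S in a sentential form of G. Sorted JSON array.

FIRST iteration:
[1]
  A via A→a: +{a}
  B via B→b a: +{b}
  S via S→b: +{b}
  FIRST(S)={b}  FIRST(A)={a}  FIRST(B)={b}
[2] (stable)
  FIRST(S)={b}  FIRST(A)={a}  FIRST(B)={b}

FOLLOW sets:
initialize: $ ∈ FOLLOW(S)
round 1:
  A→A b: FOLLOW(A) ⊇ FIRST(b) = {b}; new: +{b}
  S→S S: FOLLOW(S) ⊇ FIRST(S) = {b}; new: +{b}
  S→b A: FOLLOW(A) ⊇ FOLLOW(S) ⊇ {$,b}; new: +{$}
  S→b B: FOLLOW(B) ⊇ FOLLOW(S) ⊇ {$,b}; new: +{$,b}
  S: {$,b}  A: {$,b}  B: {$,b}
round 2: done
  S: {$,b}  A: {$,b}  B: {$,b}

FOLLOW(S) = ["$", "b"]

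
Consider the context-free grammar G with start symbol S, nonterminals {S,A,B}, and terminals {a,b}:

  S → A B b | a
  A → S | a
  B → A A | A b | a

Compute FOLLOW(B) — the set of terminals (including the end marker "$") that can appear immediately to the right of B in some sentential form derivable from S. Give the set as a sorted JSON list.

FIRST iteration:
[1]
  A via A→a: +{a}
  B via B→A A: +{a}
  S via S→A B b: +{a}
  FIRST(S)={a}  FIRST(A)={a}  FIRST(B)={a}
[2] done
  FIRST(S)={a}  FIRST(A)={a}  FIRST(B)={a}

FOLLOW iteration:
seed FOLLOW(S) with $
[1]
  B→A A: FOLLOW(A) ⊇ FIRST(A) = {a}; new: +{a}
  B→A b: FOLLOW(A) ⊇ FIRST(b) = {b}; new: +{b}
  S→A B b: FOLLOW(B) ⊇ FIRST(b) = {b}; new: +{b}
  FOLLOW[S]={$}  FOLLOW[A]={a,b}  FOLLOW[B]={b}
[2]
  A→S: FOLLOW(S) ⊇ FOLLOW(A) ⊇ {a,b}; new: +{a,b}
  FOLLOW[S]={$,a,b}  FOLLOW[A]={a,b}  FOLLOW[B]={b}
[3] (stable)
  FOLLOW[S]={$,a,b}  FOLLOW[A]={a,b}  FOLLOW[B]={b}

FOLLOW(B) = ["b"]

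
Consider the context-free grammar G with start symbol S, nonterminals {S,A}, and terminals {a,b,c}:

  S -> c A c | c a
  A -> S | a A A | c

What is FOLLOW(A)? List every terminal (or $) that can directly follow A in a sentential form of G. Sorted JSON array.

Compute FIRST by fixpoint:
[1]
  A via A→a A A: +{a}
  A via A→c: +{c}
  S via S→c A c: +{c}
  FIRST[S]={c}  FIRST[A]={a,c}
[2] — fixpoint
  FIRST[S]={c}  FIRST[A]={a,c}

Compute FOLLOW by fixpoint:
seed FOLLOW(S) with $
pass 1:
  A→a A A: FOLLOW(A) ⊇ FIRST(A) = {a,c}; new: +{a,c}
  FOLLOW(S)={$}  FOLLOW(A)={a,c}
pass 2:
  A→S: FOLLOW(S) ⊇ FOLLOW(A) ⊇ {a,c}; new: +{a,c}
  FOLLOW(S)={$,a,c}  FOLLOW(A)={a,c}
pass 3: (stable)
  FOLLOW(S)={$,a,c}  FOLLOW(A)={a,c}

FOLLOW(A) = ["a", "c"]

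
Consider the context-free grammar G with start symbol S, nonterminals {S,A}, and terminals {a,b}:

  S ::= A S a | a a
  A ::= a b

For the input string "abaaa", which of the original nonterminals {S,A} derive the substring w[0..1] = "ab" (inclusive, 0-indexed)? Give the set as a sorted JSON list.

CNF form of G:
  S -> A X2 | T0 T0
  A -> T0 T1
  T0 -> a
  T1 -> b
  X2 -> S T0

Fill CYK table bottom-up, restricted to cells inside w[0..1]:
  [0..0]={T0}  "a"  orig:{}
  [1..1]={T1}  "b"  orig:{}
  [0..1]={A}  "ab"

Original NTs in T[0,1] deriving "ab": ["A"]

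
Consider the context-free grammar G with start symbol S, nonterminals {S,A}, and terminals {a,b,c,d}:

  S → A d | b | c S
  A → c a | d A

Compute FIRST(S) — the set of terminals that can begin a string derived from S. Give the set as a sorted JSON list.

FIRST iteration:
iter 1:
  A via A→c a: +{c}
  A via A→d A: +{d}
  S via S→A d: +{c,d}
  S via S→b: +{b}
  S: {b,c,d}  A: {c,d}
iter 2: done
  S: {b,c,d}  A: {c,d}

FIRST(S) = ["b", "c", "d"]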